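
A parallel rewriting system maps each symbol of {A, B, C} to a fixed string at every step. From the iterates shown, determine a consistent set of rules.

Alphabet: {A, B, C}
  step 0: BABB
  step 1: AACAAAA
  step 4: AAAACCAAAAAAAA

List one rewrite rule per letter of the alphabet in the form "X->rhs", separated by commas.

  step 0 ⇒ step 1: BABB ⇒ AA·C·AA·AA
    A ↦ C
    B ↦ AA
    C ↦ B  (constrained at step 1)

A->C, B->AA, C->B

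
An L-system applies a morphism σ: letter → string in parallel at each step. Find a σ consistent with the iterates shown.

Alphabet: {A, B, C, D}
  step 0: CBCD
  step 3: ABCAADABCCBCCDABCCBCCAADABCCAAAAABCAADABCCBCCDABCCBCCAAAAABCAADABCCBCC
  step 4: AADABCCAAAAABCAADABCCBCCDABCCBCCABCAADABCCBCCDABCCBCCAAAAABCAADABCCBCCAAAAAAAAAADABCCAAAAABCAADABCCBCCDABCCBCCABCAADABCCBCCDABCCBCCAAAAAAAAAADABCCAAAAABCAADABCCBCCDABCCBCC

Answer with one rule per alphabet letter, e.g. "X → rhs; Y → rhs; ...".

  step 3 ⇒ step 4: ABCAADABCCBCCDABCCBCCAADABCCAAAAABCAADABCCBCCDABCCBCCAAAAABCAADABCCBCC ⇒ AA·DA·BCC·AA·AA·ABC·AA·DA·BCC·BCC·DA·BCC·BCC·ABC·AA·DA·BCC·BCC·DA·BCC·BCC·AA·AA·ABC·AA·DA·BCC·BCC·AA·AA·AA·AA·AA·DA·BCC·AA·AA·ABC·AA·DA·BCC·BCC·DA·BCC·BCC·ABC·AA·DA·BCC·BCC·DA·BCC·BCC·AA·AA·AA·AA·AA·DA·BCC·AA·AA·ABC·AA·DA·BCC·BCC·DA·BCC·BCC
    A ↦ AA
    B ↦ DA
    C ↦ BCC
    D ↦ ABC

A->AA, B->DA, C->BCC, D->ABC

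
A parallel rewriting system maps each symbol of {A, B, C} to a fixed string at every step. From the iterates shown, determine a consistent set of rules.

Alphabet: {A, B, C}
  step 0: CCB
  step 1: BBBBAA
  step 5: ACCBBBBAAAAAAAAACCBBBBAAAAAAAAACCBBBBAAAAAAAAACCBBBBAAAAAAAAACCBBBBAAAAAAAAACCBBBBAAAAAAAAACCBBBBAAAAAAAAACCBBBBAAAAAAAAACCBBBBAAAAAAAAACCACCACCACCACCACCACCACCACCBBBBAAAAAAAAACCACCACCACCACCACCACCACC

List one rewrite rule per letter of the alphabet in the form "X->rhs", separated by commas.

  step 0 ⇒ step 1: CCB ⇒ BB·BB·AA
    B ↦ AA
    C ↦ BB
    A ↦ ACC  (constrained at step 1)

A->ACC, B->AA, C->BB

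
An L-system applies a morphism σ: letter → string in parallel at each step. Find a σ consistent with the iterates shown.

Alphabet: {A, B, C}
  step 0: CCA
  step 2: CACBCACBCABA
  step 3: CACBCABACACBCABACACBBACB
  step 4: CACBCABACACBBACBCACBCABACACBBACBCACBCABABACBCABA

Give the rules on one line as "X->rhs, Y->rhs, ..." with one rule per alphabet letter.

A->CB, B->BA, C->CA

  step 3 ⇒ step 4: CACBCABACACBCABACACBBACB ⇒ CA·CB·CA·BA·CA·CB·BA·CB·CA·CB·CA·BA·CA·CB·BA·CB·CA·CB·CA·BA·BA·CB·CA·BA
    A ↦ CB
    B ↦ BA
    C ↦ CA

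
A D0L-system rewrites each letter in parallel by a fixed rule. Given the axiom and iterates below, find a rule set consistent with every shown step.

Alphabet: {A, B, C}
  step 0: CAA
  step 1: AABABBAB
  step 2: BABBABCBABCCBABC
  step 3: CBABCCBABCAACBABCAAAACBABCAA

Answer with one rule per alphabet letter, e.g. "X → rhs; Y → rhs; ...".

  step 2 ⇒ step 3: BABBABCBABCCBABC ⇒ C·BAB·C·C·BAB·C·AA·C·BAB·C·AA·AA·C·BAB·C·AA
    A ↦ BAB
    B ↦ C
    C ↦ AA

A->BAB, B->C, C->AA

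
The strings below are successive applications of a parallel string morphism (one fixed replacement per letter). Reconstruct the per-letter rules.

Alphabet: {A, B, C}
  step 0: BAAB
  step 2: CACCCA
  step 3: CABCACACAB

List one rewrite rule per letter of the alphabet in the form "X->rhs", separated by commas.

  step 2 ⇒ step 3: CACCCA ⇒ CA·B·CA·CA·CA·B
    A ↦ B
    C ↦ CA
    B ↦ C  (constrained at step 0)

A->B, B->C, C->CA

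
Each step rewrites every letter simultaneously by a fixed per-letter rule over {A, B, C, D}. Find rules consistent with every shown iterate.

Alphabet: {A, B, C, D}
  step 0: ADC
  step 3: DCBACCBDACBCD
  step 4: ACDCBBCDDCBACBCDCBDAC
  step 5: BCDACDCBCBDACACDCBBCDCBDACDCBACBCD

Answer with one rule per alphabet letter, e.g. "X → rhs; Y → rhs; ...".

A->BC, B->CB, C->D, D->AC

  step 4 ⇒ step 5: ACDCBBCDDCBACBCDCBDAC ⇒ BC·D·AC·D·CB·CB·D·AC·AC·D·CB·BC·D·CB·D·AC·D·CB·AC·BC·D
    A ↦ BC
    B ↦ CB
    C ↦ D
    D ↦ AC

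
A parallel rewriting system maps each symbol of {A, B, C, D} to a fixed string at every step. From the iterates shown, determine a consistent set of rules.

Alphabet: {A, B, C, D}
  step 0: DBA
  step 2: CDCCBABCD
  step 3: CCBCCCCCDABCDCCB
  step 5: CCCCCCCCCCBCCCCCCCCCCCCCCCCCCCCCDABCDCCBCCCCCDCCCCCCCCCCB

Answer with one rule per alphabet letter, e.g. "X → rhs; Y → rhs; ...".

  step 2 ⇒ step 3: CDCCBABCD ⇒ CC·B·CC·CC·CD·AB·CD·CC·B
    A ↦ AB
    B ↦ CD
    C ↦ CC
    D ↦ B

A->AB, B->CD, C->CC, D->B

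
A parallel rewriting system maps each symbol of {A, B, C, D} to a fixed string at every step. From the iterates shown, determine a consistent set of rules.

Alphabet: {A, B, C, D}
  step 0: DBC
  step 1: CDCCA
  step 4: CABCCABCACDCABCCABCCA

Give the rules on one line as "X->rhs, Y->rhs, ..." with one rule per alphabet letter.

  step 0 ⇒ step 1: DBC ⇒ CD·C·CA
    B ↦ C
    C ↦ CA
    D ↦ CD
    A ↦ B  (constrained at step 1)

A->B, B->C, C->CA, D->CD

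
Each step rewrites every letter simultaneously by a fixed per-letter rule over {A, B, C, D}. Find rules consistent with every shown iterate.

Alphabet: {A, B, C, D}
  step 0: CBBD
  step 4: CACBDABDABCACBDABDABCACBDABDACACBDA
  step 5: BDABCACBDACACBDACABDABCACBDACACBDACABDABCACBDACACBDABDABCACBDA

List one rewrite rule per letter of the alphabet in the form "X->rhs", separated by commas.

A->DA, B->CA, C->B, D->CB

  step 4 ⇒ step 5: CACBDABDABCACBDABDABCACBDABDACACBDA ⇒ B·DA·B·CA·CB·DA·CA·CB·DA·CA·B·DA·B·CA·CB·DA·CA·CB·DA·CA·B·DA·B·CA·CB·DA·CA·CB·DA·B·DA·B·CA·CB·DA
    A ↦ DA
    B ↦ CA
    C ↦ B
    D ↦ CB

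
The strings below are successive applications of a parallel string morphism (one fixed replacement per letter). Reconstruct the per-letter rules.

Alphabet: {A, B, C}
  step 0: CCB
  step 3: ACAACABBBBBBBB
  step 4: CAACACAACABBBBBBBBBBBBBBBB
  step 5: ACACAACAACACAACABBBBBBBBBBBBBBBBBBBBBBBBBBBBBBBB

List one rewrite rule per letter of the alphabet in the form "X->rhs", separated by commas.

A->CA, B->BB, C->A

  step 4 ⇒ step 5: CAACACAACABBBBBBBBBBBBBBBB ⇒ A·CA·CA·A·CA·A·CA·CA·A·CA·BB·BB·BB·BB·BB·BB·BB·BB·BB·BB·BB·BB·BB·BB·BB·BB
    A ↦ CA
    B ↦ BB
    C ↦ A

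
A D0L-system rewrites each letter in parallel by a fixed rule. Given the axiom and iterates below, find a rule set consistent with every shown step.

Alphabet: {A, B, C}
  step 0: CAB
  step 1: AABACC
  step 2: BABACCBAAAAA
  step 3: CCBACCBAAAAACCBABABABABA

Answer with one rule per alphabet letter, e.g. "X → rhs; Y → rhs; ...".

A->BA, B->CC, C->AA

  step 2 ⇒ step 3: BABACCBAAAAA ⇒ CC·BA·CC·BA·AA·AA·CC·BA·BA·BA·BA·BA
    A ↦ BA
    B ↦ CC
    C ↦ AA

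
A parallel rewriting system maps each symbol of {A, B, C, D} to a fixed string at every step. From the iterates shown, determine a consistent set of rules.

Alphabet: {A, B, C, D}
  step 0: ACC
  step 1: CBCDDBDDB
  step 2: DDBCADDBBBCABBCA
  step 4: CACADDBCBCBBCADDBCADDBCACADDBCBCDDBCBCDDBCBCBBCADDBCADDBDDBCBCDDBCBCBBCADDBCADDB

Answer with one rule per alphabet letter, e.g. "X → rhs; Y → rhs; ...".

A->CBC, B->CA, C->DDB, D->B

  step 1 ⇒ step 2: CBCDDBDDB ⇒ DDB·CA·DDB·B·B·CA·B·B·CA
    B ↦ CA
    C ↦ DDB
    D ↦ B
  step 0 ⇒ step 1: ACC ⇒ CBC·DDB·DDB
    A ↦ CBC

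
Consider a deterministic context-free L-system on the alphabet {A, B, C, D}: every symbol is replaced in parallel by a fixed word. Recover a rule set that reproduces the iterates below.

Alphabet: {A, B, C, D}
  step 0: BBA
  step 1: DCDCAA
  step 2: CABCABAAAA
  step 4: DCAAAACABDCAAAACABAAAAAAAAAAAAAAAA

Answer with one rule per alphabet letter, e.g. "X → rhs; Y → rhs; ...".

  step 1 ⇒ step 2: DCDCAA ⇒ CA·B·CA·B·AA·AA
    A ↦ AA
    C ↦ B
    D ↦ CA
  step 0 ⇒ step 1: BBA ⇒ DC·DC·AA
    B ↦ DC

A->AA, B->DC, C->B, D->CA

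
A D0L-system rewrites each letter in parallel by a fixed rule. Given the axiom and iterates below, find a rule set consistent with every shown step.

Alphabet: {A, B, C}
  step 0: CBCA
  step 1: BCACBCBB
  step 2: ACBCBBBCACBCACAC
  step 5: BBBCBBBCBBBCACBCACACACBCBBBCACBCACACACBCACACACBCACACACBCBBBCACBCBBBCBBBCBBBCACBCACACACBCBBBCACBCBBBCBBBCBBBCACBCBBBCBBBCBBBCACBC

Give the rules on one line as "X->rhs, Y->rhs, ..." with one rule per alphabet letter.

A->BB, B->AC, C->BC

  step 1 ⇒ step 2: BCACBCBB ⇒ AC·BC·BB·BC·AC·BC·AC·AC
    A ↦ BB
    B ↦ AC
    C ↦ BC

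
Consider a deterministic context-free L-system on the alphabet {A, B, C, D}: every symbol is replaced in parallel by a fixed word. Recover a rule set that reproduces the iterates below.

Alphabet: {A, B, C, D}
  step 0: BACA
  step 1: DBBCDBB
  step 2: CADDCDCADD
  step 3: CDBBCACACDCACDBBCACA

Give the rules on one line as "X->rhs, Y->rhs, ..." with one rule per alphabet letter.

  step 2 ⇒ step 3: CADDCDCADD ⇒ CD·BB·CA·CA·CD·CA·CD·BB·CA·CA
    A ↦ BB
    C ↦ CD
    D ↦ CA
  step 0 ⇒ step 1: BACA ⇒ D·BB·CD·BB
    B ↦ D

A->BB, B->D, C->CD, D->CA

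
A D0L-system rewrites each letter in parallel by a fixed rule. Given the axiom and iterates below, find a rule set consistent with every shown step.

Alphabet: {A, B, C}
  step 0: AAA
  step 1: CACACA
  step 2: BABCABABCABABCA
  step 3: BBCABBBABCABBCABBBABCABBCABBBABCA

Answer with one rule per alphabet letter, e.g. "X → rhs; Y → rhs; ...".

A->CA, B->BB, C->BAB

  step 2 ⇒ step 3: BABCABABCABABCA ⇒ BB·CA·BB·BAB·CA·BB·CA·BB·BAB·CA·BB·CA·BB·BAB·CA
    A ↦ CA
    B ↦ BB
    C ↦ BAB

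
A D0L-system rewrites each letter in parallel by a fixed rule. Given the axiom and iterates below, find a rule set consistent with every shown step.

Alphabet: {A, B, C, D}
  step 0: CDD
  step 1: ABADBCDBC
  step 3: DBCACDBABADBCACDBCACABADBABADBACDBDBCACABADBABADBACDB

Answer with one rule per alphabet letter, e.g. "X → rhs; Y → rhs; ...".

A->DB, B->AC, C->ABA, D->DBC

  step 0 ⇒ step 1: CDD ⇒ ABA·DBC·DBC
    C ↦ ABA
    D ↦ DBC
    A ↦ DB  (constrained at step 1)
    B ↦ AC  (constrained at step 1)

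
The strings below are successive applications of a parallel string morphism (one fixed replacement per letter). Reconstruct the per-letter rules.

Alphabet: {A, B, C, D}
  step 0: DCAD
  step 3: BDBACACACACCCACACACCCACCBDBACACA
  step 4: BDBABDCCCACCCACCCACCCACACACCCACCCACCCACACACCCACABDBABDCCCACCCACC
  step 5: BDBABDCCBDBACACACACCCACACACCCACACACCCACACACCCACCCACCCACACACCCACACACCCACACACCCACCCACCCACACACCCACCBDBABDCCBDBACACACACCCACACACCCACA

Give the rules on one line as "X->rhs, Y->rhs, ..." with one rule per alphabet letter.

A->CC, B->BD, C->CA, D->BA

  step 4 ⇒ step 5: BDBABDCCCACCCACCCACCCACACACCCACCCACCCACACACCCACABDBABDCCCACCCACC ⇒ BD·BA·BD·CC·BD·BA·CA·CA·CA·CC·CA·CA·CA·CC·CA·CA·CA·CC·CA·CA·CA·CC·CA·CC·CA·CC·CA·CA·CA·CC·CA·CA·CA·CC·CA·CA·CA·CC·CA·CC·CA·CC·CA·CA·CA·CC·CA·CC·BD·BA·BD·CC·BD·BA·CA·CA·CA·CC·CA·CA·CA·CC·CA·CA
    A ↦ CC
    B ↦ BD
    C ↦ CA
    D ↦ BA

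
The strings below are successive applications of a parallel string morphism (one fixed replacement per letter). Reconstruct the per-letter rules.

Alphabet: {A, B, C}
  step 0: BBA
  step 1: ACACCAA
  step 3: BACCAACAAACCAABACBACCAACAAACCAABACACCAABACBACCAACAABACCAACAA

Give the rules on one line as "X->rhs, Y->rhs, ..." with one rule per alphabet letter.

  step 0 ⇒ step 1: BBA ⇒ AC·AC·CAA
    A ↦ CAA
    B ↦ AC
    C ↦ BAC  (constrained at step 1)

A->CAA, B->AC, C->BAC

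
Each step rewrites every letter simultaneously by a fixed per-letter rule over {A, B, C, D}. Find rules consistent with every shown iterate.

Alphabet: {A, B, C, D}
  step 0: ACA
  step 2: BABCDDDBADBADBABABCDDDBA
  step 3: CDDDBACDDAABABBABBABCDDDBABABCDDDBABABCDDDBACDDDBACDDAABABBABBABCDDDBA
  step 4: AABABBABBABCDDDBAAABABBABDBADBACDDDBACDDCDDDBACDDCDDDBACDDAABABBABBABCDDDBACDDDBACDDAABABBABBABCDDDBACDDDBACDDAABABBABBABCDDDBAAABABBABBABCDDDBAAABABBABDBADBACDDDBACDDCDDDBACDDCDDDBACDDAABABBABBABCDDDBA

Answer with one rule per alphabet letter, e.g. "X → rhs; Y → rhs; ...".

A->DBA, B->CDD, C->AA, D->BAB

  step 3 ⇒ step 4: CDDDBACDDAABABBABBABCDDDBABABCDDDBABABCDDDBACDDDBACDDAABABBABBABCDDDBA ⇒ AA·BAB·BAB·BAB·CDD·DBA·AA·BAB·BAB·DBA·DBA·CDD·DBA·CDD·CDD·DBA·CDD·CDD·DBA·CDD·AA·BAB·BAB·BAB·CDD·DBA·CDD·DBA·CDD·AA·BAB·BAB·BAB·CDD·DBA·CDD·DBA·CDD·AA·BAB·BAB·BAB·CDD·DBA·AA·BAB·BAB·BAB·CDD·DBA·AA·BAB·BAB·DBA·DBA·CDD·DBA·CDD·CDD·DBA·CDD·CDD·DBA·CDD·AA·BAB·BAB·BAB·CDD·DBA
    A ↦ DBA
    B ↦ CDD
    C ↦ AA
    D ↦ BAB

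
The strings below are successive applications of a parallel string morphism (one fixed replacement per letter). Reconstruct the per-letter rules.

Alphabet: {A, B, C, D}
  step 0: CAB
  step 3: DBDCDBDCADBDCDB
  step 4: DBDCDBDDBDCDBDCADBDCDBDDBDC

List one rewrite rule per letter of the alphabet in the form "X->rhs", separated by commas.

  step 3 ⇒ step 4: DBDCDBDCADBDCDB ⇒ DB·DC·DB·D·DB·DC·DB·D·CA·DB·DC·DB·D·DB·DC
    A ↦ CA
    B ↦ DC
    C ↦ D
    D ↦ DB

A->CA, B->DC, C->D, D->DB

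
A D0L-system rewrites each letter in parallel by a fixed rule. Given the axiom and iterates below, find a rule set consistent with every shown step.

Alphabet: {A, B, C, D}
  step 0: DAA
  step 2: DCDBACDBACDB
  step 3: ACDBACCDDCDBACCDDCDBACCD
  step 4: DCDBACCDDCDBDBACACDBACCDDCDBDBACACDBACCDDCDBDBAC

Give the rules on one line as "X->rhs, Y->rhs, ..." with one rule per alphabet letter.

  step 3 ⇒ step 4: ACDBACCDDCDBACCDDCDBACCD ⇒ DC·DB·AC·CD·DC·DB·DB·AC·AC·DB·AC·CD·DC·DB·DB·AC·AC·DB·AC·CD·DC·DB·DB·AC
    A ↦ DC
    B ↦ CD
    C ↦ DB
    D ↦ AC

A->DC, B->CD, C->DB, D->AC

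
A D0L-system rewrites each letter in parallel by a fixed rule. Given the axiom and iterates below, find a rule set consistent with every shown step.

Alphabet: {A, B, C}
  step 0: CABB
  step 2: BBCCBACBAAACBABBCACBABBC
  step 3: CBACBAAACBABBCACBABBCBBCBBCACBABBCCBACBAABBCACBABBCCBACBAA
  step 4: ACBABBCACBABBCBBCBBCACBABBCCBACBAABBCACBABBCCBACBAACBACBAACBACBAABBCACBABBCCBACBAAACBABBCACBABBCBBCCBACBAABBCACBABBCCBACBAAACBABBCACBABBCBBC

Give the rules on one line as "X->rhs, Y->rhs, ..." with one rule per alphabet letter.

  step 3 ⇒ step 4: CBACBAAACBABBCACBABBCBBCBBCACBABBCCBACBAABBCACBABBCCBACBAA ⇒ A·CBA·BBC·A·CBA·BBC·BBC·BBC·A·CBA·BBC·CBA·CBA·A·BBC·A·CBA·BBC·CBA·CBA·A·CBA·CBA·A·CBA·CBA·A·BBC·A·CBA·BBC·CBA·CBA·A·A·CBA·BBC·A·CBA·BBC·BBC·CBA·CBA·A·BBC·A·CBA·BBC·CBA·CBA·A·A·CBA·BBC·A·CBA·BBC·BBC
    A ↦ BBC
    B ↦ CBA
    C ↦ A

A->BBC, B->CBA, C->A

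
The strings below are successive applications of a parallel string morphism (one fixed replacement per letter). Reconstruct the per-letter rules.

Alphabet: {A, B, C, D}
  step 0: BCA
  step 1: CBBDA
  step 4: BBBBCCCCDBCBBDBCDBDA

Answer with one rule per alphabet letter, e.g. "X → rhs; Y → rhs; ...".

A->DA, B->C, C->BB, D->DB

  step 0 ⇒ step 1: BCA ⇒ C·BB·DA
    A ↦ DA
    B ↦ C
    C ↦ BB
    D ↦ DB  (constrained at step 1)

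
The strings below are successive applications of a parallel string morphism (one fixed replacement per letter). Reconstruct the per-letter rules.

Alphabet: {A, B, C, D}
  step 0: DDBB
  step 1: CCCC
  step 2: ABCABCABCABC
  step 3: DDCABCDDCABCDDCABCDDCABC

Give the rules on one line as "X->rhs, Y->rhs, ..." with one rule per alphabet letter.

A->DD, B->C, C->ABC, D->C

  step 2 ⇒ step 3: ABCABCABCABC ⇒ DD·C·ABC·DD·C·ABC·DD·C·ABC·DD·C·ABC
    A ↦ DD
    B ↦ C
    C ↦ ABC
  step 0 ⇒ step 1: DDBB ⇒ C·C·C·C
    D ↦ C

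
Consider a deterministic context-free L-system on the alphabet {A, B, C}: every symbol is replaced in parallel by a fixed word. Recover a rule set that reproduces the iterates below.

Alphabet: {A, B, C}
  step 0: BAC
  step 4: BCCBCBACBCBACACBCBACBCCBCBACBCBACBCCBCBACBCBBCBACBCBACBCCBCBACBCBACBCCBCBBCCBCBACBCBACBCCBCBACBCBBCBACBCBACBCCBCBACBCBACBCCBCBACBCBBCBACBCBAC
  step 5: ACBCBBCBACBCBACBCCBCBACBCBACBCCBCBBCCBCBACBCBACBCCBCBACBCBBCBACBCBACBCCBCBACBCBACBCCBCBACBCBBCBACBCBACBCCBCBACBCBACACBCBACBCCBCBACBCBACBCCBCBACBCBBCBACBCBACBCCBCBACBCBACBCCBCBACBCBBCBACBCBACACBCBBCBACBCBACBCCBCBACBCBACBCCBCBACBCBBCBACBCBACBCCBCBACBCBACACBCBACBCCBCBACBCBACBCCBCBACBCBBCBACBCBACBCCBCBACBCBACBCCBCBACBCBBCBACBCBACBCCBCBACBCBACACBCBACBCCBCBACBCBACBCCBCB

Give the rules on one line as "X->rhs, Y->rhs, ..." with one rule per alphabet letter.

A->BCC, B->AC, C->BCB

  step 4 ⇒ step 5: BCCBCBACBCBACACBCBACBCCBCBACBCBACBCCBCBACBCBBCBACBCBACBCCBCBACBCBACBCCBCBBCCBCBACBCBACBCCBCBACBCBBCBACBCBACBCCBCBACBCBACBCCBCBACBCBBCBACBCBAC ⇒ AC·BCB·BCB·AC·BCB·AC·BCC·BCB·AC·BCB·AC·BCC·BCB·BCC·BCB·AC·BCB·AC·BCC·BCB·AC·BCB·BCB·AC·BCB·AC·BCC·BCB·AC·BCB·AC·BCC·BCB·AC·BCB·BCB·AC·BCB·AC·BCC·BCB·AC·BCB·AC·AC·BCB·AC·BCC·BCB·AC·BCB·AC·BCC·BCB·AC·BCB·BCB·AC·BCB·AC·BCC·BCB·AC·BCB·AC·BCC·BCB·AC·BCB·BCB·AC·BCB·AC·AC·BCB·BCB·AC·BCB·AC·BCC·BCB·AC·BCB·AC·BCC·BCB·AC·BCB·BCB·AC·BCB·AC·BCC·BCB·AC·BCB·AC·AC·BCB·AC·BCC·BCB·AC·BCB·AC·BCC·BCB·AC·BCB·BCB·AC·BCB·AC·BCC·BCB·AC·BCB·AC·BCC·BCB·AC·BCB·BCB·AC·BCB·AC·BCC·BCB·AC·BCB·AC·AC·BCB·AC·BCC·BCB·AC·BCB·AC·BCC·BCB
    A ↦ BCC
    B ↦ AC
    C ↦ BCB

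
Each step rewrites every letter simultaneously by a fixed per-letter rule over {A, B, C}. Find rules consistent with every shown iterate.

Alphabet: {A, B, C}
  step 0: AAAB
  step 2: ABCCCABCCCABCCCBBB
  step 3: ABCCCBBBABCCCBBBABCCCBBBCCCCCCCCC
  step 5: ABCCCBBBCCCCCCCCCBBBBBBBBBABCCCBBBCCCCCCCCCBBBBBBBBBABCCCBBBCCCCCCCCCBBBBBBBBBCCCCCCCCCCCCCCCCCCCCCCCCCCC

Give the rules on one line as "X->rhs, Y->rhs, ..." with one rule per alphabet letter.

  step 2 ⇒ step 3: ABCCCABCCCABCCCBBB ⇒ AB·CCC·B·B·B·AB·CCC·B·B·B·AB·CCC·B·B·B·CCC·CCC·CCC
    A ↦ AB
    B ↦ CCC
    C ↦ B

A->AB, B->CCC, C->B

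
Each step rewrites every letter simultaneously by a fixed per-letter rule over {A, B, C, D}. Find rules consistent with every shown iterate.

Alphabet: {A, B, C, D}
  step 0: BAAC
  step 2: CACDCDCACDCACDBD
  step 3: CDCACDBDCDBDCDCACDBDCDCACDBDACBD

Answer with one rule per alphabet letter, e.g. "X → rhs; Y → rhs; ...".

A->CA, B->AC, C->CD, D->BD

  step 2 ⇒ step 3: CACDCDCACDCACDBD ⇒ CD·CA·CD·BD·CD·BD·CD·CA·CD·BD·CD·CA·CD·BD·AC·BD
    A ↦ CA
    B ↦ AC
    C ↦ CD
    D ↦ BD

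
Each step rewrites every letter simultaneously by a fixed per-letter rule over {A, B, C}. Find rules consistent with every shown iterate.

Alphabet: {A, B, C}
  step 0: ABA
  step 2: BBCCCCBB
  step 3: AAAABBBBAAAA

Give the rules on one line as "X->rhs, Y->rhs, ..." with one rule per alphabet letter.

A->CC, B->AA, C->B

  step 2 ⇒ step 3: BBCCCCBB ⇒ AA·AA·B·B·B·B·AA·AA
    B ↦ AA
    C ↦ B
    A ↦ CC  (constrained at step 0)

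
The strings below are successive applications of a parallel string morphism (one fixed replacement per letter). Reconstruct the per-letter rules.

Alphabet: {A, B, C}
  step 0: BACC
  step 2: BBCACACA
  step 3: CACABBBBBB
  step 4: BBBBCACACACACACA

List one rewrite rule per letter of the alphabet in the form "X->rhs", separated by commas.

A->B, B->CA, C->B

  step 3 ⇒ step 4: CACABBBBBB ⇒ B·B·B·B·CA·CA·CA·CA·CA·CA
    A ↦ B
    B ↦ CA
    C ↦ B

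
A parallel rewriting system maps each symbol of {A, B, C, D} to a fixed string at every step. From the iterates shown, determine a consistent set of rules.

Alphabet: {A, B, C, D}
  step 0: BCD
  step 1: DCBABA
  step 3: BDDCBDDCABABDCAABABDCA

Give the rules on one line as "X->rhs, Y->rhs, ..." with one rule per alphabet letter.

A->BD, B->DC, C->BAB, D->A

  step 0 ⇒ step 1: BCD ⇒ DC·BAB·A
    B ↦ DC
    C ↦ BAB
    D ↦ A
    A ↦ BD  (constrained at step 1)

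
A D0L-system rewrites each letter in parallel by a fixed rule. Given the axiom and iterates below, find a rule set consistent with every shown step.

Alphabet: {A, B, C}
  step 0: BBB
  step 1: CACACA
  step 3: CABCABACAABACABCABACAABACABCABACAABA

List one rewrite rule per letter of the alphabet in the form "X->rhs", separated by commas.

  step 0 ⇒ step 1: BBB ⇒ CA·CA·CA
    B ↦ CA
    A ↦ ABA  (constrained at step 1)
    C ↦ BC  (constrained at step 1)

A->ABA, B->CA, C->BC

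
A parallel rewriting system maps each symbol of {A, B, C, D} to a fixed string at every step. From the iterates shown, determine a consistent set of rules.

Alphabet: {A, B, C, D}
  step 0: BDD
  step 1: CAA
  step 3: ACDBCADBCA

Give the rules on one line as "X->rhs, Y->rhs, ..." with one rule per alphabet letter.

  step 0 ⇒ step 1: BDD ⇒ C·A·A
    B ↦ C
    D ↦ A
    A ↦ CA  (constrained at step 1)
    C ↦ DB  (constrained at step 1)

A->CA, B->C, C->DB, D->A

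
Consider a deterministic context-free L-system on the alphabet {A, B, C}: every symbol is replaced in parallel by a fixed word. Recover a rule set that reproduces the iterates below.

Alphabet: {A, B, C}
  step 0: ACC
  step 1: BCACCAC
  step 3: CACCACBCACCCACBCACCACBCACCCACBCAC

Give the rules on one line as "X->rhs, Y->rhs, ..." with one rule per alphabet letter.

A->B, B->C, C->CAC

  step 0 ⇒ step 1: ACC ⇒ B·CAC·CAC
    A ↦ B
    C ↦ CAC
    B ↦ C  (constrained at step 1)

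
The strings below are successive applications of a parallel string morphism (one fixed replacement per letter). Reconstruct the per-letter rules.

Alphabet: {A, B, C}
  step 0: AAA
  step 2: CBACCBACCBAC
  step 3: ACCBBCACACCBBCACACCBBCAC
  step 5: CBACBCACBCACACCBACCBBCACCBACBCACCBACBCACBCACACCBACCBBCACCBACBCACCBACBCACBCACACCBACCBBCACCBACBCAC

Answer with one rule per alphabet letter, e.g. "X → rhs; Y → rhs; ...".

A->BC, B->CB, C->AC

  step 2 ⇒ step 3: CBACCBACCBAC ⇒ AC·CB·BC·AC·AC·CB·BC·AC·AC·CB·BC·AC
    A ↦ BC
    B ↦ CB
    C ↦ AC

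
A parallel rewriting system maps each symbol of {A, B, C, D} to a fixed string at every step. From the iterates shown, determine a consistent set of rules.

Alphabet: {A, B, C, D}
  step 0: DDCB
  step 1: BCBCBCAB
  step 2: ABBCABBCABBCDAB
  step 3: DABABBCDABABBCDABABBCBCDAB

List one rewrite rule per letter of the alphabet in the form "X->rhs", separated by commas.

A->D, B->AB, C->BC, D->BC

  step 2 ⇒ step 3: ABBCABBCABBCDAB ⇒ D·AB·AB·BC·D·AB·AB·BC·D·AB·AB·BC·BC·D·AB
    A ↦ D
    B ↦ AB
    C ↦ BC
    D ↦ BC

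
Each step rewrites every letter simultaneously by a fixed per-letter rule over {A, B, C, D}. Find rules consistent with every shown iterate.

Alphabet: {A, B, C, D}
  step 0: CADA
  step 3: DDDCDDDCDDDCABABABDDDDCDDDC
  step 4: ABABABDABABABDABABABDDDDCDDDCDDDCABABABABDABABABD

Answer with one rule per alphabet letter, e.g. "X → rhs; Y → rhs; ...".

  step 3 ⇒ step 4: DDDCDDDCDDDCABABABDDDDCDDDC ⇒ AB·AB·AB·D·AB·AB·AB·D·AB·AB·AB·D·DD·DC·DD·DC·DD·DC·AB·AB·AB·AB·D·AB·AB·AB·D
    A ↦ DD
    B ↦ DC
    C ↦ D
    D ↦ AB

A->DD, B->DC, C->D, D->AB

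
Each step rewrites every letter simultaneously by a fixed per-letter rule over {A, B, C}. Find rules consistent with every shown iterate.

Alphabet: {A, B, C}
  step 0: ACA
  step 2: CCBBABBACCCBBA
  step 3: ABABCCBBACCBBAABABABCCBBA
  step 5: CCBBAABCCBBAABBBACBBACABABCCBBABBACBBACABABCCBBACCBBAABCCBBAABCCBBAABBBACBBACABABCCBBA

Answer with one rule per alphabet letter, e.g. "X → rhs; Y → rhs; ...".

A->BBA, B->C, C->AB

  step 2 ⇒ step 3: CCBBABBACCCBBA ⇒ AB·AB·C·C·BBA·C·C·BBA·AB·AB·AB·C·C·BBA
    A ↦ BBA
    B ↦ C
    C ↦ AB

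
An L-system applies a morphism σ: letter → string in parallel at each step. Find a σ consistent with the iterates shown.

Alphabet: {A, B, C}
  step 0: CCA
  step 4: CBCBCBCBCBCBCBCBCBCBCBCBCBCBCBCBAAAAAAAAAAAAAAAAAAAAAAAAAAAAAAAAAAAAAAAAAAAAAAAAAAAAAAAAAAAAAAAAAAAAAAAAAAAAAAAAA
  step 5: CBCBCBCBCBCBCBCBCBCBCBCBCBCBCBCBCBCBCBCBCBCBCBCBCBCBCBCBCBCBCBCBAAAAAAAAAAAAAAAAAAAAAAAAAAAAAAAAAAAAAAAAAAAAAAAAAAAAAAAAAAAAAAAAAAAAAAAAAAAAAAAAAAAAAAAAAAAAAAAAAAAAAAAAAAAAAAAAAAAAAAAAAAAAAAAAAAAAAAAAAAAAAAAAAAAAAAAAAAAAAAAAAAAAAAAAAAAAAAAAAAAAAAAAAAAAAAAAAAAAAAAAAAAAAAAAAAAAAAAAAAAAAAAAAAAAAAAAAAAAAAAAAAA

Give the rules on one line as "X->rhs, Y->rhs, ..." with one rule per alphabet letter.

A->AAA, B->CB, C->CB

  step 4 ⇒ step 5: CBCBCBCBCBCBCBCBCBCBCBCBCBCBCBCBAAAAAAAAAAAAAAAAAAAAAAAAAAAAAAAAAAAAAAAAAAAAAAAAAAAAAAAAAAAAAAAAAAAAAAAAAAAAAAAAA ⇒ CB·CB·CB·CB·CB·CB·CB·CB·CB·CB·CB·CB·CB·CB·CB·CB·CB·CB·CB·CB·CB·CB·CB·CB·CB·CB·CB·CB·CB·CB·CB·CB·AAA·AAA·AAA·AAA·AAA·AAA·AAA·AAA·AAA·AAA·AAA·AAA·AAA·AAA·AAA·AAA·AAA·AAA·AAA·AAA·AAA·AAA·AAA·AAA·AAA·AAA·AAA·AAA·AAA·AAA·AAA·AAA·AAA·AAA·AAA·AAA·AAA·AAA·AAA·AAA·AAA·AAA·AAA·AAA·AAA·AAA·AAA·AAA·AAA·AAA·AAA·AAA·AAA·AAA·AAA·AAA·AAA·AAA·AAA·AAA·AAA·AAA·AAA·AAA·AAA·AAA·AAA·AAA·AAA·AAA·AAA·AAA·AAA·AAA·AAA·AAA·AAA·AAA·AAA·AAA·AAA
    A ↦ AAA
    B ↦ CB
    C ↦ CB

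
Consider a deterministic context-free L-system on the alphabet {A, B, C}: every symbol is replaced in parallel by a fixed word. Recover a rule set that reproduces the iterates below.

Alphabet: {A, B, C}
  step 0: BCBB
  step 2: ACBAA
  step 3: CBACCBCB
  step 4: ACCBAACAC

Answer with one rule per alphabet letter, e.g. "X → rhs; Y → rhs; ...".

A->CB, B->C, C->A

  step 3 ⇒ step 4: CBACCBCB ⇒ A·C·CB·A·A·C·A·C
    A ↦ CB
    B ↦ C
    C ↦ A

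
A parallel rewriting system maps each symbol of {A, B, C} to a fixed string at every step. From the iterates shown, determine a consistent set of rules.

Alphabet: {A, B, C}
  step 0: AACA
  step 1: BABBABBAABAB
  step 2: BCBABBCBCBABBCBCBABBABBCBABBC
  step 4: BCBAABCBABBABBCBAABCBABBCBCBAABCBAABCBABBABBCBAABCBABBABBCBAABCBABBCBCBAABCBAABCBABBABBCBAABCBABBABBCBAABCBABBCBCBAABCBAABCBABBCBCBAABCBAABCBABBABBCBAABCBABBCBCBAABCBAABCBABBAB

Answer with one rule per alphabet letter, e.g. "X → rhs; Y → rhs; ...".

A->BAB, B->BC, C->BAA

  step 1 ⇒ step 2: BABBABBAABAB ⇒ BC·BAB·BC·BC·BAB·BC·BC·BAB·BAB·BC·BAB·BC
    A ↦ BAB
    B ↦ BC
  step 0 ⇒ step 1: AACA ⇒ BAB·BAB·BAA·BAB
    C ↦ BAA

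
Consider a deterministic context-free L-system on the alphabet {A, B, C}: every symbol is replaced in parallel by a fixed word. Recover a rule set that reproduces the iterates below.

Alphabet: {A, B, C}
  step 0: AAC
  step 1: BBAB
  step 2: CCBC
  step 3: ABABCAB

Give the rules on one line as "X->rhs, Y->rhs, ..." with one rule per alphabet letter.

  step 2 ⇒ step 3: CCBC ⇒ AB·AB·C·AB
    B ↦ C
    C ↦ AB
  step 0 ⇒ step 1: AAC ⇒ B·B·AB
    A ↦ B

A->B, B->C, C->AB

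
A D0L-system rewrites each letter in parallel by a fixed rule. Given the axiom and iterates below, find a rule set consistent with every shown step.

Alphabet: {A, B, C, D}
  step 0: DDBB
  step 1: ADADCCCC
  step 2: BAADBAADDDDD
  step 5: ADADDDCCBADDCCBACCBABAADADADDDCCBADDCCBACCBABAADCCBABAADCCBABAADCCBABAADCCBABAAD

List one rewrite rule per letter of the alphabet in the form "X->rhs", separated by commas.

  step 1 ⇒ step 2: ADADCCCC ⇒ BA·AD·BA·AD·D·D·D·D
    A ↦ BA
    C ↦ D
    D ↦ AD
  step 0 ⇒ step 1: DDBB ⇒ AD·AD·CC·CC
    B ↦ CC

A->BA, B->CC, C->D, D->AD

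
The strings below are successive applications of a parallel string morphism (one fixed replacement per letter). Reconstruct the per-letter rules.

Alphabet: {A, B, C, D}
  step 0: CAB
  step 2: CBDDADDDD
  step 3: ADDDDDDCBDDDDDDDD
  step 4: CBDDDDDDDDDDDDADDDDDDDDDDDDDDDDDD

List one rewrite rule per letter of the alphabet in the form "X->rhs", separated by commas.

  step 3 ⇒ step 4: ADDDDDDCBDDDDDDDD ⇒ CB·DD·DD·DD·DD·DD·DD·AD·D·DD·DD·DD·DD·DD·DD·DD·DD
    A ↦ CB
    B ↦ D
    C ↦ AD
    D ↦ DD

A->CB, B->D, C->AD, D->DD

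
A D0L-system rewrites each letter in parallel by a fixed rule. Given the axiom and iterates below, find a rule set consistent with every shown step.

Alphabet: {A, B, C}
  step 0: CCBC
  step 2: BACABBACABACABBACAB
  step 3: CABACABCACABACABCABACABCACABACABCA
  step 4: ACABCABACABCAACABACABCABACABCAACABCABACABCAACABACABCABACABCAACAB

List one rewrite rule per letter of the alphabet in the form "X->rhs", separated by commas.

  step 3 ⇒ step 4: CABACABCACABACABCABACABCACABACABCA ⇒ ACA·B·CA·B·ACA·B·CA·ACA·B·ACA·B·CA·B·ACA·B·CA·ACA·B·CA·B·ACA·B·CA·ACA·B·ACA·B·CA·B·ACA·B·CA·ACA·B
    A ↦ B
    B ↦ CA
    C ↦ ACA

A->B, B->CA, C->ACA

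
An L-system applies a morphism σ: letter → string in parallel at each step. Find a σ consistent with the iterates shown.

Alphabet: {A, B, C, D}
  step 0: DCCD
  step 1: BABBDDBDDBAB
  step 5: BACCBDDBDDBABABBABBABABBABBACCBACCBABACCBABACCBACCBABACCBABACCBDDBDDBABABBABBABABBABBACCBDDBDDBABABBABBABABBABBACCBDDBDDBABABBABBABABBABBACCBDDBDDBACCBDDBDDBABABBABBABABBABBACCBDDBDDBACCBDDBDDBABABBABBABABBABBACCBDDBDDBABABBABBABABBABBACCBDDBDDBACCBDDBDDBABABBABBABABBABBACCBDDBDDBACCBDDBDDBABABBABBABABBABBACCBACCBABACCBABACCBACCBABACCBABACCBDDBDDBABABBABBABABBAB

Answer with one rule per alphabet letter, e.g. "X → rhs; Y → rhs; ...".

  step 0 ⇒ step 1: DCCD ⇒ BAB·BDD·BDD·BAB
    C ↦ BDD
    D ↦ BAB
    A ↦ CC  (constrained at step 1)
    B ↦ BA  (constrained at step 1)

A->CC, B->BA, C->BDD, D->BAB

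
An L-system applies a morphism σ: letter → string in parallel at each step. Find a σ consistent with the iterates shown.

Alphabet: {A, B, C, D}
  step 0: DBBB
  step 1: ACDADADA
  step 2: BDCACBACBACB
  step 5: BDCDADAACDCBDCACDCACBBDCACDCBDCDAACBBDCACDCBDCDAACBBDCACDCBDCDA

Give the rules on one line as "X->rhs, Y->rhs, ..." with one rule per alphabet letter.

  step 1 ⇒ step 2: ACDADADA ⇒ B·DC·AC·B·AC·B·AC·B
    A ↦ B
    C ↦ DC
    D ↦ AC
  step 0 ⇒ step 1: DBBB ⇒ AC·DA·DA·DA
    B ↦ DA

A->B, B->DA, C->DC, D->AC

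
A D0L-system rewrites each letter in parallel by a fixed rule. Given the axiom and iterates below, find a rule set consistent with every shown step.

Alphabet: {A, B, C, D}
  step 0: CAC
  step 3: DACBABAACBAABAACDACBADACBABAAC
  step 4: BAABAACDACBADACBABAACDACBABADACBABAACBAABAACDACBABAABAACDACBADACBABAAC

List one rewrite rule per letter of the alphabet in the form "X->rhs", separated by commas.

A->BA, B->DAC, C->AC, D->BAA

  step 3 ⇒ step 4: DACBABAACBAABAACDACBADACBABAAC ⇒ BAA·BA·AC·DAC·BA·DAC·BA·BA·AC·DAC·BA·BA·DAC·BA·BA·AC·BAA·BA·AC·DAC·BA·BAA·BA·AC·DAC·BA·DAC·BA·BA·AC
    A ↦ BA
    B ↦ DAC
    C ↦ AC
    D ↦ BAA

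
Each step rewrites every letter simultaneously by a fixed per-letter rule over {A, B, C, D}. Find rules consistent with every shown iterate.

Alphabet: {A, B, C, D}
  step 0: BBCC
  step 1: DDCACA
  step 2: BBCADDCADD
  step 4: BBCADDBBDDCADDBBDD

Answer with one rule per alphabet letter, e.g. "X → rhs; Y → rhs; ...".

  step 1 ⇒ step 2: DDCACA ⇒ B·B·CA·DD·CA·DD
    A ↦ DD
    C ↦ CA
    D ↦ B
  step 0 ⇒ step 1: BBCC ⇒ D·D·CA·CA
    B ↦ D

A->DD, B->D, C->CA, D->B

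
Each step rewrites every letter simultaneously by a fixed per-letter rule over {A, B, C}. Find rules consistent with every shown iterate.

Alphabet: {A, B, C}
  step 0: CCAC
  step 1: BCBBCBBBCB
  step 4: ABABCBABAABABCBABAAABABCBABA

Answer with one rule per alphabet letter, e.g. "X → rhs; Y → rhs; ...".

  step 0 ⇒ step 1: CCAC ⇒ BCB·BCB·B·BCB
    A ↦ B
    C ↦ BCB
    B ↦ A  (constrained at step 1)

A->B, B->A, C->BCB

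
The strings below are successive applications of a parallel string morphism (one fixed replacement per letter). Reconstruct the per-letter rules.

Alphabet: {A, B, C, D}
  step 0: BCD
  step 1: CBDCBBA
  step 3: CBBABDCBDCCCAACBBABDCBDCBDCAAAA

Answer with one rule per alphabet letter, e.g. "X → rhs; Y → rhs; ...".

  step 0 ⇒ step 1: BCD ⇒ C·BDC·BBA
    B ↦ C
    C ↦ BDC
    D ↦ BBA
    A ↦ AA  (constrained at step 1)

A->AA, B->C, C->BDC, D->BBA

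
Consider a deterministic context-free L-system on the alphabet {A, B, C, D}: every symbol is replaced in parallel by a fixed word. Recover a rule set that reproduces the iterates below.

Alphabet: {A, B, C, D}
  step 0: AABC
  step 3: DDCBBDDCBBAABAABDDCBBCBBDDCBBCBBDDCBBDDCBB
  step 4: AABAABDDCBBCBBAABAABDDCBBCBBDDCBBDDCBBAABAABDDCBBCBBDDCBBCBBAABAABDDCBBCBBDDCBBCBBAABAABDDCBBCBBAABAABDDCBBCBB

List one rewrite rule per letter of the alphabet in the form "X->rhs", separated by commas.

A->D, B->CBB, C->DD, D->AAB

  step 3 ⇒ step 4: DDCBBDDCBBAABAABDDCBBCBBDDCBBCBBDDCBBDDCBB ⇒ AAB·AAB·DD·CBB·CBB·AAB·AAB·DD·CBB·CBB·D·D·CBB·D·D·CBB·AAB·AAB·DD·CBB·CBB·DD·CBB·CBB·AAB·AAB·DD·CBB·CBB·DD·CBB·CBB·AAB·AAB·DD·CBB·CBB·AAB·AAB·DD·CBB·CBB
    A ↦ D
    B ↦ CBB
    C ↦ DD
    D ↦ AAB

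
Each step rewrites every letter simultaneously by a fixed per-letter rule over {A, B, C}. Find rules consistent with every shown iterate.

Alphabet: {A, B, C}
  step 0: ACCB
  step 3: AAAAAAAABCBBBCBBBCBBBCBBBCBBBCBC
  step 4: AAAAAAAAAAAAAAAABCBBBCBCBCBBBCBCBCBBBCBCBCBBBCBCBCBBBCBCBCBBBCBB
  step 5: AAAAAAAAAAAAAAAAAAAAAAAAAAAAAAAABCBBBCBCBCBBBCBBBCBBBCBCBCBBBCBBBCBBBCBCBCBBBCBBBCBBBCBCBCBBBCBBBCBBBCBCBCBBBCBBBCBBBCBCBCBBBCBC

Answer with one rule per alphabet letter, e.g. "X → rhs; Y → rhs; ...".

  step 4 ⇒ step 5: AAAAAAAAAAAAAAAABCBBBCBCBCBBBCBCBCBBBCBCBCBBBCBCBCBBBCBCBCBBBCBB ⇒ AA·AA·AA·AA·AA·AA·AA·AA·AA·AA·AA·AA·AA·AA·AA·AA·BC·BB·BC·BC·BC·BB·BC·BB·BC·BB·BC·BC·BC·BB·BC·BB·BC·BB·BC·BC·BC·BB·BC·BB·BC·BB·BC·BC·BC·BB·BC·BB·BC·BB·BC·BC·BC·BB·BC·BB·BC·BB·BC·BC·BC·BB·BC·BC
    A ↦ AA
    B ↦ BC
    C ↦ BB

A->AA, B->BC, C->BB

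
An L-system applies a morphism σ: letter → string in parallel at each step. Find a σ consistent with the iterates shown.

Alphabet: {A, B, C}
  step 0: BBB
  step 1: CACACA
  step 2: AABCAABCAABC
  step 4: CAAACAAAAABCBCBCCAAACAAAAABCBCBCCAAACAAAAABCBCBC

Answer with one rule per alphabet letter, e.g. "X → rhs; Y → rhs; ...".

  step 1 ⇒ step 2: CACACA ⇒ AA·BC·AA·BC·AA·BC
    A ↦ BC
    C ↦ AA
  step 0 ⇒ step 1: BBB ⇒ CA·CA·CA
    B ↦ CA

A->BC, B->CA, C->AA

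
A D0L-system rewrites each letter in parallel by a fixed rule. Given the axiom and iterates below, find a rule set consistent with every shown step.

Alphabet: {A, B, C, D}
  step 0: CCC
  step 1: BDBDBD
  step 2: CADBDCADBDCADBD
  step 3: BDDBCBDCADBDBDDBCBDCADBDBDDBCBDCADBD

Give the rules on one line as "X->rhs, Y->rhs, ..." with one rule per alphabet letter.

  step 2 ⇒ step 3: CADBDCADBDCADBD ⇒ BD·DBC·BD·CAD·BD·BD·DBC·BD·CAD·BD·BD·DBC·BD·CAD·BD
    A ↦ DBC
    B ↦ CAD
    C ↦ BD
    D ↦ BD

A->DBC, B->CAD, C->BD, D->BD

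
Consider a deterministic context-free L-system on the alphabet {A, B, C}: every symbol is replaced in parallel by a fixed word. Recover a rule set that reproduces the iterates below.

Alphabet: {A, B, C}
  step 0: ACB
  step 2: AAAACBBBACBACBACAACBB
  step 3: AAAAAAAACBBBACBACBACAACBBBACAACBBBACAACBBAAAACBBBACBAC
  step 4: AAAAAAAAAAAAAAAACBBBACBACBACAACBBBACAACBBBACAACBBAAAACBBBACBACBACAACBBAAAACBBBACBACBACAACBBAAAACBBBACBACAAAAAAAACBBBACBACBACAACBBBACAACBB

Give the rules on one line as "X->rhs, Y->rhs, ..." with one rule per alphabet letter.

A->AA, B->BAC, C->CBB

  step 3 ⇒ step 4: AAAAAAAACBBBACBACBACAACBBBACAACBBBACAACBBAAAACBBBACBAC ⇒ AA·AA·AA·AA·AA·AA·AA·AA·CBB·BAC·BAC·BAC·AA·CBB·BAC·AA·CBB·BAC·AA·CBB·AA·AA·CBB·BAC·BAC·BAC·AA·CBB·AA·AA·CBB·BAC·BAC·BAC·AA·CBB·AA·AA·CBB·BAC·BAC·AA·AA·AA·AA·CBB·BAC·BAC·BAC·AA·CBB·BAC·AA·CBB
    A ↦ AA
    B ↦ BAC
    C ↦ CBB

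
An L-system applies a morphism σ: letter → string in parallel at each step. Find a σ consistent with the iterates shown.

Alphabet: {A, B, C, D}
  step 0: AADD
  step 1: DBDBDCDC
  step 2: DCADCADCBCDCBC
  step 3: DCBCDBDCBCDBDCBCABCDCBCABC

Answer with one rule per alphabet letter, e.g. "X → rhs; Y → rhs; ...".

A->DB, B->A, C->BC, D->DC

  step 2 ⇒ step 3: DCADCADCBCDCBC ⇒ DC·BC·DB·DC·BC·DB·DC·BC·A·BC·DC·BC·A·BC
    A ↦ DB
    B ↦ A
    C ↦ BC
    D ↦ DC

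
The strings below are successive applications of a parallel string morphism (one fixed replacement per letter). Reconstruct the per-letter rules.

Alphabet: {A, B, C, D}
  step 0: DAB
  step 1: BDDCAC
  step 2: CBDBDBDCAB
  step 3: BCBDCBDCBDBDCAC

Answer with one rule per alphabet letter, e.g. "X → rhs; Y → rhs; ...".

  step 2 ⇒ step 3: CBDBDBDCAB ⇒ B·C·BD·C·BD·C·BD·B·DCA·C
    A ↦ DCA
    B ↦ C
    C ↦ B
    D ↦ BD

A->DCA, B->C, C->B, D->BD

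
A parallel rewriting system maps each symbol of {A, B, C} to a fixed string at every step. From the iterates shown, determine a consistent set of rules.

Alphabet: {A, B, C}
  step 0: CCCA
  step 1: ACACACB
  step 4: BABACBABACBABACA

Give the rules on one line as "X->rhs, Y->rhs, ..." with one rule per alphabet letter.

A->B, B->A, C->AC

  step 0 ⇒ step 1: CCCA ⇒ AC·AC·AC·B
    A ↦ B
    C ↦ AC
    B ↦ A  (constrained at step 1)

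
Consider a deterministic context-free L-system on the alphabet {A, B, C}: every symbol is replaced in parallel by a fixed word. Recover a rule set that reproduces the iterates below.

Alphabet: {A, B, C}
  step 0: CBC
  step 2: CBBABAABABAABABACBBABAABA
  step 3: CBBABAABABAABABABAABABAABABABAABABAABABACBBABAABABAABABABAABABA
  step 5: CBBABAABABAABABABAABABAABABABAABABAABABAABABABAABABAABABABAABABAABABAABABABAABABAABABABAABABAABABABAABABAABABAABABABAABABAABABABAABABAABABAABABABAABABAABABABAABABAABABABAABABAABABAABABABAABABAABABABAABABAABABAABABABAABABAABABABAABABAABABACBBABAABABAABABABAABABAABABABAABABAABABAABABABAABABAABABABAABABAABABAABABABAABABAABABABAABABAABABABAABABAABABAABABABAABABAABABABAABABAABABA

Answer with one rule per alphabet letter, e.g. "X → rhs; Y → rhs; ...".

  step 2 ⇒ step 3: CBBABAABABAABABACBBABAABA ⇒ CBB·ABA·ABA·BA·ABA·BA·BA·ABA·BA·ABA·BA·BA·ABA·BA·ABA·BA·CBB·ABA·ABA·BA·ABA·BA·BA·ABA·BA
    A ↦ BA
    B ↦ ABA
    C ↦ CBB

A->BA, B->ABA, C->CBB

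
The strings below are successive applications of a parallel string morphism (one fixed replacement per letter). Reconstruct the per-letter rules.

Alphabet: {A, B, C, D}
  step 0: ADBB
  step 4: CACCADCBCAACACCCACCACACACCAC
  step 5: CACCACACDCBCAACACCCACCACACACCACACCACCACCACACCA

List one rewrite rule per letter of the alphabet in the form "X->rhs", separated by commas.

A->C, B->A, C->CA, D->DCB

  step 4 ⇒ step 5: CACCADCBCAACACCCACCACACACCAC ⇒ CA·C·CA·CA·C·DCB·CA·A·CA·C·C·CA·C·CA·CA·CA·C·CA·CA·C·CA·C·CA·C·CA·CA·C·CA
    A ↦ C
    B ↦ A
    C ↦ CA
    D ↦ DCB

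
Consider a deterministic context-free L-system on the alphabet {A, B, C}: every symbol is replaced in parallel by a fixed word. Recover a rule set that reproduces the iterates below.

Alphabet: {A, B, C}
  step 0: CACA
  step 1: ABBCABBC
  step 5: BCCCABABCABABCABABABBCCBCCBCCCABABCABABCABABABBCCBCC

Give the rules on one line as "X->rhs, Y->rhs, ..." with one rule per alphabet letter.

  step 0 ⇒ step 1: CACA ⇒ AB·BC·AB·BC
    A ↦ BC
    C ↦ AB
    B ↦ C  (constrained at step 1)

A->BC, B->C, C->AB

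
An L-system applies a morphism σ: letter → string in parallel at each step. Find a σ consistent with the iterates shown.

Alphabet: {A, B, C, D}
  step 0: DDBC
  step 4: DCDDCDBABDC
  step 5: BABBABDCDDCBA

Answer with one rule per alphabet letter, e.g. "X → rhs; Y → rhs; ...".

A->D, B->DC, C->A, D->B

  step 4 ⇒ step 5: DCDDCDBABDC ⇒ B·A·B·B·A·B·DC·D·DC·B·A
    A ↦ D
    B ↦ DC
    C ↦ A
    D ↦ B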